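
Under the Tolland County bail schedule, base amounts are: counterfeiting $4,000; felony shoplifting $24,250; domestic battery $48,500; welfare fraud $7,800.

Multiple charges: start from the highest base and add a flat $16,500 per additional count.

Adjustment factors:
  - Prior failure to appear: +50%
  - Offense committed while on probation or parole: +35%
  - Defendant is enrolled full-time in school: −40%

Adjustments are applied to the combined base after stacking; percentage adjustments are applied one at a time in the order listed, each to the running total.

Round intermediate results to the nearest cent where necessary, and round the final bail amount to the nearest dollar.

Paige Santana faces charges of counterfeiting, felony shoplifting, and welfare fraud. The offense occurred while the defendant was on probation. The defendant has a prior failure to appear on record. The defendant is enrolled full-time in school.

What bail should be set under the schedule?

$69,559

Base amounts from the schedule: counterfeiting $4,000; felony shoplifting $24,250; welfare fraud $7,800.
Stacking rule: highest base plus $16,500 per additional charge. Highest is felony shoplifting at $24,250; 2 additional charges → +$33,000. Combined base = $57,250.
Prior failure to appear (+50%): $57,250 × 1.5 = $85,875.
Offense committed while on probation or parole (+35%): $85,875 × 1.35 = $115,931.25.
Defendant is enrolled full-time in school (−40%): $115,931.25 × 0.6 = $69,558.75.
Rounded to the nearest dollar: $69,559.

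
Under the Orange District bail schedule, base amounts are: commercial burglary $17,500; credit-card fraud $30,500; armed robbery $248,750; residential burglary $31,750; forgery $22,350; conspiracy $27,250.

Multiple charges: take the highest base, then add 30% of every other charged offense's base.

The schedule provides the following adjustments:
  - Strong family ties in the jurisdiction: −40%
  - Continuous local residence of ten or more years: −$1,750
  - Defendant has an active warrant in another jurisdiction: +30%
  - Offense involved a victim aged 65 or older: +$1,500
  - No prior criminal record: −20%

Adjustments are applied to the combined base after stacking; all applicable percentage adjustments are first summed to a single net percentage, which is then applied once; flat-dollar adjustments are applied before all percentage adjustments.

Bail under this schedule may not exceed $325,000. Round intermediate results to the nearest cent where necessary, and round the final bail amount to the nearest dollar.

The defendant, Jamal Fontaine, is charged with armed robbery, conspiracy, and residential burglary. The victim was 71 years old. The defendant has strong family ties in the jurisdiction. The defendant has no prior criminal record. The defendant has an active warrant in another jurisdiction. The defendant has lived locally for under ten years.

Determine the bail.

Base amounts from the schedule: armed robbery $248,750; conspiracy $27,250; residential burglary $31,750.
Stacking rule: highest base plus 30% of each additional charge. Highest is armed robbery at $248,750. Additional: $27,250 × 30% = $8,175; $31,750 × 30% = $9,525. Combined base = $248,750 + $17,700 = $266,450.
Offense involved a victim aged 65 or older (+$1,500 flat): $266,450 + $1,500 = $267,950.
Net percentage adjustment: −40% +30% −20% = −30%. $267,950 × 0.7 = $187,565.
$187,565 is within the $325,000 maximum.

$187,565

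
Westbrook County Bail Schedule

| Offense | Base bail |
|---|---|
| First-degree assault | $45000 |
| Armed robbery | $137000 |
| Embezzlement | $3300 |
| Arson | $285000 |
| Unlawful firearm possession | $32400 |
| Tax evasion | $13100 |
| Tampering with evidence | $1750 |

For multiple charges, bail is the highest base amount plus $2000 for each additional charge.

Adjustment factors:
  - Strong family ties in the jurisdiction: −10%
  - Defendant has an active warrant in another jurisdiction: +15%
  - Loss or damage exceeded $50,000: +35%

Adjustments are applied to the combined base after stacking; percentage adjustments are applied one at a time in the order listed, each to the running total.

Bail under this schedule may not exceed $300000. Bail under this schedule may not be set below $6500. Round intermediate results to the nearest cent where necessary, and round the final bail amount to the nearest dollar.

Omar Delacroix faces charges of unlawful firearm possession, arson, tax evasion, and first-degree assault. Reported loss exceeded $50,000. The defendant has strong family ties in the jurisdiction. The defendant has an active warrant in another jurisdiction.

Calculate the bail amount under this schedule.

Base amounts from the schedule: unlawful firearm possession $32400; arson $285000; tax evasion $13100; first-degree assault $45000.
Stacking rule: highest base plus $2000 per additional charge. Highest is arson at $285000; 3 additional charges → +$6000. Combined base = $291000.
Strong family ties in the jurisdiction (−10%): $291000 × 0.9 = $261900.
Defendant has an active warrant in another jurisdiction (+15%): $261900 × 1.15 = $301185.
Loss or damage exceeded $50,000 (+35%): $301185 × 1.35 = $406599.75.
Result $406599.75 exceeds the maximum of $300000; bail is capped at $300000.
$300000 is at or above the $6500 minimum.

$300000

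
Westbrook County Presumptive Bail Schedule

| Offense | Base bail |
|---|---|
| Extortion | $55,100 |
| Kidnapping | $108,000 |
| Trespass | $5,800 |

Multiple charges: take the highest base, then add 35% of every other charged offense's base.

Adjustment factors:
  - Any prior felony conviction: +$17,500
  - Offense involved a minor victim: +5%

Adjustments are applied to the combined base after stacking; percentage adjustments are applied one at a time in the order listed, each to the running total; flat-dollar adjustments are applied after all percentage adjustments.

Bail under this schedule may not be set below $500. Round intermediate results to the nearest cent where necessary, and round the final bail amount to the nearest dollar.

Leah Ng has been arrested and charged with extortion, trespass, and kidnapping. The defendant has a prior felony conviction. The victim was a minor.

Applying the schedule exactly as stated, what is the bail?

Base amounts from the schedule: extortion $55,100; trespass $5,800; kidnapping $108,000.
Stacking rule: highest base plus 35% of each additional charge. Highest is kidnapping at $108,000. Additional: $55,100 × 35% = $19,285; $5,800 × 35% = $2,030. Combined base = $108,000 + $21,315 = $129,315.
Offense involved a minor victim (+5%): $129,315 × 1.05 = $135,780.75.
Any prior felony conviction (+$17,500 flat): $135,780.75 + $17,500 = $153,280.75.
$153,280.75 is at or above the $500 minimum.
Rounded to the nearest dollar: $153,281.

$153,281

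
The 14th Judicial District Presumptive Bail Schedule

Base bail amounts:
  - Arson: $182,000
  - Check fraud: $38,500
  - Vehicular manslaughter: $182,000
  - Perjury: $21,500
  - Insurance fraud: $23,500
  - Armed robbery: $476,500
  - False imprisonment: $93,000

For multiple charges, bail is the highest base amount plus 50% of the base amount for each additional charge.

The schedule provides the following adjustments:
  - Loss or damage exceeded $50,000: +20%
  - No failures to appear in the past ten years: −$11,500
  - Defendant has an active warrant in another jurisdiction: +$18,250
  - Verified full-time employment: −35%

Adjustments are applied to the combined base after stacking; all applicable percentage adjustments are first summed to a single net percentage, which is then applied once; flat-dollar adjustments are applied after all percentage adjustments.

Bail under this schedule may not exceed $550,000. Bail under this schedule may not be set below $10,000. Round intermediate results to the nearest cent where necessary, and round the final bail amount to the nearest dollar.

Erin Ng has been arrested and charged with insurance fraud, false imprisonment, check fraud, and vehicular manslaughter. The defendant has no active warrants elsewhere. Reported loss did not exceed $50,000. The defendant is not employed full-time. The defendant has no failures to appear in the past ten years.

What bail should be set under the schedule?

$248,000

Base amounts from the schedule: insurance fraud $23,500; false imprisonment $93,000; check fraud $38,500; vehicular manslaughter $182,000.
Stacking rule: highest base plus 50% of each additional charge. Highest is vehicular manslaughter at $182,000. Additional: $23,500 × 50% = $11,750; $93,000 × 50% = $46,500; $38,500 × 50% = $19,250. Combined base = $182,000 + $77,500 = $259,500.
No failures to appear in the past ten years (−$11,500 flat): $259,500 − $11,500 = $248,000.
$248,000 is within the $550,000 maximum.
$248,000 is at or above the $10,000 minimum.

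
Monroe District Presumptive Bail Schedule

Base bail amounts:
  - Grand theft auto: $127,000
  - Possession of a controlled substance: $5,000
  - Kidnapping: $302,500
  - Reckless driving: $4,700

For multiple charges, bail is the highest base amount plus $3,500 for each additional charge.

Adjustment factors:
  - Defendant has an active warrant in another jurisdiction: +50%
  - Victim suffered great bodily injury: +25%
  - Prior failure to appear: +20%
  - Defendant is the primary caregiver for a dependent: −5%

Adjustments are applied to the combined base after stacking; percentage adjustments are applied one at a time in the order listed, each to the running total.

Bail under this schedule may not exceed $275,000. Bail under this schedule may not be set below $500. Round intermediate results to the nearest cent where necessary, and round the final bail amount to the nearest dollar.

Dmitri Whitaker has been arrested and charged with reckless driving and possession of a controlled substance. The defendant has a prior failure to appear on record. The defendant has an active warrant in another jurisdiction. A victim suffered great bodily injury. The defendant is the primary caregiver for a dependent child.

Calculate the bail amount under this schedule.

Base amounts from the schedule: reckless driving $4,700; possession of a controlled substance $5,000.
Stacking rule: highest base plus $3,500 per additional charge. Highest is possession of a controlled substance at $5,000; 1 additional charge → +$3,500. Combined base = $8,500.
Defendant has an active warrant in another jurisdiction (+50%): $8,500 × 1.5 = $12,750.
Victim suffered great bodily injury (+25%): $12,750 × 1.25 = $15,937.50.
Prior failure to appear (+20%): $15,937.50 × 1.2 = $19,125.
Defendant is the primary caregiver for a dependent (−5%): $19,125 × 0.95 = $18,168.75.
$18,168.75 is within the $275,000 maximum.
$18,168.75 is at or above the $500 minimum.
Rounded to the nearest dollar: $18,169.

$18,169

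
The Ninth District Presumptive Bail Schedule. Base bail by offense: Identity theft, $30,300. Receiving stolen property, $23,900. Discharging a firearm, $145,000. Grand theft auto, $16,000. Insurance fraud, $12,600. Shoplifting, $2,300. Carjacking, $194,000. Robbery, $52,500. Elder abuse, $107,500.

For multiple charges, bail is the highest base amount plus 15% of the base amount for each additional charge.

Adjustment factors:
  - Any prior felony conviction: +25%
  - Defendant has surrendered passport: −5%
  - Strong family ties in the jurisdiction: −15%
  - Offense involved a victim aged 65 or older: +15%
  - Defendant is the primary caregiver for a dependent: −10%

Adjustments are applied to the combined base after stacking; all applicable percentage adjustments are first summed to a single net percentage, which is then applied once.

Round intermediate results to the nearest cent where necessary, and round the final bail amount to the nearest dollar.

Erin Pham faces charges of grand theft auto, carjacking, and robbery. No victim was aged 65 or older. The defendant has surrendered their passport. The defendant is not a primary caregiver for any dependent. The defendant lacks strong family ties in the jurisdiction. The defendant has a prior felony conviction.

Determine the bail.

$245,130

Base amounts from the schedule: grand theft auto $16,000; carjacking $194,000; robbery $52,500.
Stacking rule: highest base plus 15% of each additional charge. Highest is carjacking at $194,000. Additional: $16,000 × 15% = $2,400; $52,500 × 15% = $7,875. Combined base = $194,000 + $10,275 = $204,275.
Net percentage adjustment: +25% −5% = +20%. $204,275 × 1.2 = $245,130.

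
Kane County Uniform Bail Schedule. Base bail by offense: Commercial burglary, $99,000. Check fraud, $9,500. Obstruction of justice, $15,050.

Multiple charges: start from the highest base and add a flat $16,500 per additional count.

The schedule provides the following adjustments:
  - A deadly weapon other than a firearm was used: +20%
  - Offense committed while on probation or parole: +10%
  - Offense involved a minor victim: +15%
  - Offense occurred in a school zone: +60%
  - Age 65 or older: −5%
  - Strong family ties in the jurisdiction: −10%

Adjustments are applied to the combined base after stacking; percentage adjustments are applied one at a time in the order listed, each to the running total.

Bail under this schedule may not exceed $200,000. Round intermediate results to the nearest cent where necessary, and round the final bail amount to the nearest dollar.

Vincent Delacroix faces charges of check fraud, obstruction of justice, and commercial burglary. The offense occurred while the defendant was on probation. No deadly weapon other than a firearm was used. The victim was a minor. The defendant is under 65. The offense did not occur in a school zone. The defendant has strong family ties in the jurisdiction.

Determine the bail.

$150,282

Base amounts from the schedule: check fraud $9,500; obstruction of justice $15,050; commercial burglary $99,000.
Stacking rule: highest base plus $16,500 per additional charge. Highest is commercial burglary at $99,000; 2 additional charges → +$33,000. Combined base = $132,000.
Offense committed while on probation or parole (+10%): $132,000 × 1.1 = $145,200.
Offense involved a minor victim (+15%): $145,200 × 1.15 = $166,980.
Strong family ties in the jurisdiction (−10%): $166,980 × 0.9 = $150,282.
$150,282 is within the $200,000 maximum.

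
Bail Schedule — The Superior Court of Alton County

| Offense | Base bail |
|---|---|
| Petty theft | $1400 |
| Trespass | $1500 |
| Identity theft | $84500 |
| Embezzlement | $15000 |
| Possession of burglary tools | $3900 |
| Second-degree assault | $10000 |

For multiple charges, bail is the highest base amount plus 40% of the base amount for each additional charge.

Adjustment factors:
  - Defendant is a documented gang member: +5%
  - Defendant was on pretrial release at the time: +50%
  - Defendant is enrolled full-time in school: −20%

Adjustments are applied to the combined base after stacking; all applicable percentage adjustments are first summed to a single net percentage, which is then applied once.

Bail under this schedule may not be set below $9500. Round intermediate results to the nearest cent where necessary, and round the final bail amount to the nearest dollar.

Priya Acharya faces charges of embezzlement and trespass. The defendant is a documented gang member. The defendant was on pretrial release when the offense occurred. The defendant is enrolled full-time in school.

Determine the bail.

Base amounts from the schedule: embezzlement $15000; trespass $1500.
Stacking rule: highest base plus 40% of each additional charge. Highest is embezzlement at $15000. Additional: $1500 × 40% = $600. Combined base = $15000 + $600 = $15600.
Net percentage adjustment: +5% +50% −20% = +35%. $15600 × 1.35 = $21060.
$21060 is at or above the $9500 minimum.

$21060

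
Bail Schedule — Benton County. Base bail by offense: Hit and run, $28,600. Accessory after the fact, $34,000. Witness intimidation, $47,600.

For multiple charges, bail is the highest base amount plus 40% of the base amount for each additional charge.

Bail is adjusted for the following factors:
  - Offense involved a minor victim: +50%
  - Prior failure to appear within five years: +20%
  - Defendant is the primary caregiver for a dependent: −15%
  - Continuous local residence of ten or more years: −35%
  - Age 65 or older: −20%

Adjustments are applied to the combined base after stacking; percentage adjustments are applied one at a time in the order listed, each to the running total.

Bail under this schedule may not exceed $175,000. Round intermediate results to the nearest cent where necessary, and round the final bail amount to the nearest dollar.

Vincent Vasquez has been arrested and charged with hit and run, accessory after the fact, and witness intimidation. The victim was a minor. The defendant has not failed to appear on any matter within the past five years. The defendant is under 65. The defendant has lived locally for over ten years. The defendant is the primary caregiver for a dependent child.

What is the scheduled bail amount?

$60,200

Base amounts from the schedule: hit and run $28,600; accessory after the fact $34,000; witness intimidation $47,600.
Stacking rule: highest base plus 40% of each additional charge. Highest is witness intimidation at $47,600. Additional: $28,600 × 40% = $11,440; $34,000 × 40% = $13,600. Combined base = $47,600 + $25,040 = $72,640.
Offense involved a minor victim (+50%): $72,640 × 1.5 = $108,960.
Defendant is the primary caregiver for a dependent (−15%): $108,960 × 0.85 = $92,616.
Continuous local residence of ten or more years (−35%): $92,616 × 0.65 = $60,200.40.
$60,200.40 is within the $175,000 maximum.
Rounded to the nearest dollar: $60,200.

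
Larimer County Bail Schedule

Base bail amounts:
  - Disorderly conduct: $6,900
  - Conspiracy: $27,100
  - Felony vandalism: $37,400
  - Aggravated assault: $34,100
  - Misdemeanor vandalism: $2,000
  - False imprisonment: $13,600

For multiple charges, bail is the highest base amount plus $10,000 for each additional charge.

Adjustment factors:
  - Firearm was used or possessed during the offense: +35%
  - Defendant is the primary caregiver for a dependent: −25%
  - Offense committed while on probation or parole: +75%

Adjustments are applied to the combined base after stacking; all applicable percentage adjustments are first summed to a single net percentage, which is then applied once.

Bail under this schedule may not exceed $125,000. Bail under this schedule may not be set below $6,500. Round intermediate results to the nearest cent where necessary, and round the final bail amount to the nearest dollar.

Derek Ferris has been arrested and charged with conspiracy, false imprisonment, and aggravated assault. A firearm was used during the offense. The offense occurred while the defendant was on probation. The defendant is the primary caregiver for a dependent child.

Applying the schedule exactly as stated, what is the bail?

Base amounts from the schedule: conspiracy $27,100; false imprisonment $13,600; aggravated assault $34,100.
Stacking rule: highest base plus $10,000 per additional charge. Highest is aggravated assault at $34,100; 2 additional charges → +$20,000. Combined base = $54,100.
Net percentage adjustment: +35% −25% +75% = +85%. $54,100 × 1.85 = $100,085.
$100,085 is within the $125,000 maximum.
$100,085 is at or above the $6,500 minimum.

$100,085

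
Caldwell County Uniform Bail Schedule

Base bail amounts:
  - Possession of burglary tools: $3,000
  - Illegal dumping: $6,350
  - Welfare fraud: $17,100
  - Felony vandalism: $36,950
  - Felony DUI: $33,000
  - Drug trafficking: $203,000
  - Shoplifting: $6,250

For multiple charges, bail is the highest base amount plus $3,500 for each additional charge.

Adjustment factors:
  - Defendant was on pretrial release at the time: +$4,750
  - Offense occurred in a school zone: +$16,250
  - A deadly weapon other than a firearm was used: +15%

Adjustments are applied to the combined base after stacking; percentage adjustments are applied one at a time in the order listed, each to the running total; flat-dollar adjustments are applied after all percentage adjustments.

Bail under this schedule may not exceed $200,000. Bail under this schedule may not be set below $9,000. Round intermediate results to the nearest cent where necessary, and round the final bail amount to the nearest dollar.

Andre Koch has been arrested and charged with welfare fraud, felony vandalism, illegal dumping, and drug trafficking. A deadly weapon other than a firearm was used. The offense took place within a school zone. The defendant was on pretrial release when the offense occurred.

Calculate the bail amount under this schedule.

$200,000

Base amounts from the schedule: welfare fraud $17,100; felony vandalism $36,950; illegal dumping $6,350; drug trafficking $203,000.
Stacking rule: highest base plus $3,500 per additional charge. Highest is drug trafficking at $203,000; 3 additional charges → +$10,500. Combined base = $213,500.
A deadly weapon other than a firearm was used (+15%): $213,500 × 1.15 = $245,525.
Defendant was on pretrial release at the time (+$4,750 flat): $245,525 + $4,750 = $250,275.
Offense occurred in a school zone (+$16,250 flat): $250,275 + $16,250 = $266,525.
Result $266,525 exceeds the maximum of $200,000; bail is capped at $200,000.
$200,000 is at or above the $9,000 minimum.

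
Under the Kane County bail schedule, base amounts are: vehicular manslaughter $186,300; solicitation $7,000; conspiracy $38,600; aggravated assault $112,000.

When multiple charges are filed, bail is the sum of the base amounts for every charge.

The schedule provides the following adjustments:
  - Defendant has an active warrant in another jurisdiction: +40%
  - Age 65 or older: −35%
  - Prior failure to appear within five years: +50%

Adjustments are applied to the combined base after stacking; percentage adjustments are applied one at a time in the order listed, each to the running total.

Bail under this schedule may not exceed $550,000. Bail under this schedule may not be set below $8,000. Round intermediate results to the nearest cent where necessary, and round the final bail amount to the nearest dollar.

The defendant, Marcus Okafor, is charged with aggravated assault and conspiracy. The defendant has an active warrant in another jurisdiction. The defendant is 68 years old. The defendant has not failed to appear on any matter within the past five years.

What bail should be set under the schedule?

$137,046

Base amounts from the schedule: aggravated assault $112,000; conspiracy $38,600.
Stacking rule: sum of all bases. $112,000 + $38,600 = $150,600.
Defendant has an active warrant in another jurisdiction (+40%): $150,600 × 1.4 = $210,840.
Age 65 or older (−35%): $210,840 × 0.65 = $137,046.
$137,046 is within the $550,000 maximum.
$137,046 is at or above the $8,000 minimum.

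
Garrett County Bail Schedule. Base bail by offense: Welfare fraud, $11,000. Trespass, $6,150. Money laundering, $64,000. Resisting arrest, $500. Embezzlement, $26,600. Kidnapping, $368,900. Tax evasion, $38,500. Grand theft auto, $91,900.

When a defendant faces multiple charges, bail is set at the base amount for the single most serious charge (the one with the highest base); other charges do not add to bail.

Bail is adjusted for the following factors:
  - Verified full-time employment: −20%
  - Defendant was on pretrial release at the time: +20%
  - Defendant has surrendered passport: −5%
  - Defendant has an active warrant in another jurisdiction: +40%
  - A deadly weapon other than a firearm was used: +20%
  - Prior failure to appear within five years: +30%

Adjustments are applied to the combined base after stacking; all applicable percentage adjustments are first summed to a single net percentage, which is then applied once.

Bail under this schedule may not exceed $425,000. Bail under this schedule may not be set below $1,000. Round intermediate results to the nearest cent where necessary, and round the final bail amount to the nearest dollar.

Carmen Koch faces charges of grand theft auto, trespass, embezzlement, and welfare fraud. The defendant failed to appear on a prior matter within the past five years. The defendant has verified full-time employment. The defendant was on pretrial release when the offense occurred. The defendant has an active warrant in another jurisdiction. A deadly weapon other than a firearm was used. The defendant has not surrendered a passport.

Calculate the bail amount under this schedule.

$174,610

Base amounts from the schedule: grand theft auto $91,900; trespass $6,150; embezzlement $26,600; welfare fraud $11,000.
Stacking rule: use the highest base only. Highest is grand theft auto at $91,900. Combined base = $91,900.
Net percentage adjustment: −20% +20% +40% +20% +30% = +90%. $91,900 × 1.9 = $174,610.
$174,610 is within the $425,000 maximum.
$174,610 is at or above the $1,000 minimum.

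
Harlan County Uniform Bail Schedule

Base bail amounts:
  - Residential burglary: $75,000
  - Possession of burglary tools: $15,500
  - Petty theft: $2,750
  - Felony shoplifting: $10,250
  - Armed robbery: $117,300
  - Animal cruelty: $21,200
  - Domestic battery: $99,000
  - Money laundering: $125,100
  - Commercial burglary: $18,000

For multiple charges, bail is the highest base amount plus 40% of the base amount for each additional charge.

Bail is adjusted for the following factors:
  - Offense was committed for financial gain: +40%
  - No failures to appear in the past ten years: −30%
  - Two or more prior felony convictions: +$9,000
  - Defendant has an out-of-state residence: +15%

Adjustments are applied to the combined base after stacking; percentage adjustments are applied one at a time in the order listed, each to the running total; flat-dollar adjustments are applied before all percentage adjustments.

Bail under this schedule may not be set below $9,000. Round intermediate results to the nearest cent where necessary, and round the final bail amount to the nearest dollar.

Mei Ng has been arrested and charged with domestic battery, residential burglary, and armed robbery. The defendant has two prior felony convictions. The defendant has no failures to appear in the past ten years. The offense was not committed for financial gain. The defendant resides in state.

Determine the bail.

Base amounts from the schedule: domestic battery $99,000; residential burglary $75,000; armed robbery $117,300.
Stacking rule: highest base plus 40% of each additional charge. Highest is armed robbery at $117,300. Additional: $99,000 × 40% = $39,600; $75,000 × 40% = $30,000. Combined base = $117,300 + $69,600 = $186,900.
Two or more prior felony convictions (+$9,000 flat): $186,900 + $9,000 = $195,900.
No failures to appear in the past ten years (−30%): $195,900 × 0.7 = $137,130.
$137,130 is at or above the $9,000 minimum.

$137,130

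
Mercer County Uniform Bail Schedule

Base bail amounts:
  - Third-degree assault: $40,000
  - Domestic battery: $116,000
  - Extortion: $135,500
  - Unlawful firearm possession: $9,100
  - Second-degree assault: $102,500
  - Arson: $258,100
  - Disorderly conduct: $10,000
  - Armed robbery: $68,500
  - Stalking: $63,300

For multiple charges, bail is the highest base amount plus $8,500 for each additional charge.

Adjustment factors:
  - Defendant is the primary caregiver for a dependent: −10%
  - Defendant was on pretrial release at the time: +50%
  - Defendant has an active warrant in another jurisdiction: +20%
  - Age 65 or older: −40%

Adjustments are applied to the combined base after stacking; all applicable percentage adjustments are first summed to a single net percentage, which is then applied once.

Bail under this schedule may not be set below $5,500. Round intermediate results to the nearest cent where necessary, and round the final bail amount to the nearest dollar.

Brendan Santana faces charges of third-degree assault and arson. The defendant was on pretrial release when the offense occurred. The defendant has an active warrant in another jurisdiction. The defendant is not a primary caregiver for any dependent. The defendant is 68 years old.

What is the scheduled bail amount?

Base amounts from the schedule: third-degree assault $40,000; arson $258,100.
Stacking rule: highest base plus $8,500 per additional charge. Highest is arson at $258,100; 1 additional charge → +$8,500. Combined base = $266,600.
Net percentage adjustment: +50% +20% −40% = +30%. $266,600 × 1.3 = $346,580.
$346,580 is at or above the $5,500 minimum.

$346,580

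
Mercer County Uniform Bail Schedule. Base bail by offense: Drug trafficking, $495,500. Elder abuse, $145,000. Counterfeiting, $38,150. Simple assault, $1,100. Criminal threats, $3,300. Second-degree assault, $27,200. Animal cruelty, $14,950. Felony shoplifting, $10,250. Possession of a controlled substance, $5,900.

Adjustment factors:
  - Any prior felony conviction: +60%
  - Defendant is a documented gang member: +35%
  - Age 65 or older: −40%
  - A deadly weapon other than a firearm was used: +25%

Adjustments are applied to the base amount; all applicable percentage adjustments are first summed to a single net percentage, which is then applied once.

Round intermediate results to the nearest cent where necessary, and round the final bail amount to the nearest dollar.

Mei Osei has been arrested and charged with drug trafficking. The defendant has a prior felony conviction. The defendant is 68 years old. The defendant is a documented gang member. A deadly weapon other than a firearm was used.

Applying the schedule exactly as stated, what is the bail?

Base amounts from the schedule: drug trafficking $495,500.
Single charge. Combined base = $495,500.
Net percentage adjustment: +60% +35% −40% +25% = +80%. $495,500 × 1.8 = $891,900.

$891,900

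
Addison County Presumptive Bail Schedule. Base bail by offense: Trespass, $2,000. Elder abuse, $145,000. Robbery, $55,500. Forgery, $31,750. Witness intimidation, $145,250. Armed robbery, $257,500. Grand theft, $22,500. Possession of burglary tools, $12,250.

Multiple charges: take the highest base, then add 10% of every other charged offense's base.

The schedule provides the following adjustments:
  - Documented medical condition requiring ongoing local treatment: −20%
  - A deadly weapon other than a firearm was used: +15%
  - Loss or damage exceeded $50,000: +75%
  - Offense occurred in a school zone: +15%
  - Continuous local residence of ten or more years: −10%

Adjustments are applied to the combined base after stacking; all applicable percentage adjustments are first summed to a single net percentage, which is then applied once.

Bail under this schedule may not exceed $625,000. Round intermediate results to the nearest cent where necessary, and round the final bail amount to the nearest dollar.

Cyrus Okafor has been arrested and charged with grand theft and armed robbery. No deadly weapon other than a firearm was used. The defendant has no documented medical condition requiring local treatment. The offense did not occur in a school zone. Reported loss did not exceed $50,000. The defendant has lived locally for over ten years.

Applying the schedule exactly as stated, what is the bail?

Base amounts from the schedule: grand theft $22,500; armed robbery $257,500.
Stacking rule: highest base plus 10% of each additional charge. Highest is armed robbery at $257,500. Additional: $22,500 × 10% = $2,250. Combined base = $257,500 + $2,250 = $259,750.
Continuous local residence of ten or more years (−10%): $259,750 × 0.9 = $233,775.
$233,775 is within the $625,000 maximum.

$233,775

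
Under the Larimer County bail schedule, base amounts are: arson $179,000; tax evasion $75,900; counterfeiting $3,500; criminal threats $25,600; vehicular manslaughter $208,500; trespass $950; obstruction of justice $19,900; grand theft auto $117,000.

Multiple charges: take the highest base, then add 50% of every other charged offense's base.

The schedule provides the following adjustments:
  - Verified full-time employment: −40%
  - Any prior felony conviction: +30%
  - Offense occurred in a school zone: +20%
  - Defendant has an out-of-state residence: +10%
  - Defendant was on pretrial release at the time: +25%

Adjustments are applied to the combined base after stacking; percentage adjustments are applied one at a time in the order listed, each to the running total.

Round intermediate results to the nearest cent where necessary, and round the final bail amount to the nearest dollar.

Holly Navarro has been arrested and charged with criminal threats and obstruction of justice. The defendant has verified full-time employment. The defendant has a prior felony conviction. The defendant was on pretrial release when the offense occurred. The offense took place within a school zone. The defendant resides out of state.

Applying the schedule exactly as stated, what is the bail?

Base amounts from the schedule: criminal threats $25,600; obstruction of justice $19,900.
Stacking rule: highest base plus 50% of each additional charge. Highest is criminal threats at $25,600. Additional: $19,900 × 50% = $9,950. Combined base = $25,600 + $9,950 = $35,550.
Verified full-time employment (−40%): $35,550 × 0.6 = $21,330.
Any prior felony conviction (+30%): $21,330 × 1.3 = $27,729.
Offense occurred in a school zone (+20%): $27,729 × 1.2 = $33,274.80.
Defendant has an out-of-state residence (+10%): $33,274.80 × 1.1 = $36,602.28.
Defendant was on pretrial release at the time (+25%): $36,602.28 × 1.25 = $45,752.85.
Rounded to the nearest dollar: $45,753.

$45,753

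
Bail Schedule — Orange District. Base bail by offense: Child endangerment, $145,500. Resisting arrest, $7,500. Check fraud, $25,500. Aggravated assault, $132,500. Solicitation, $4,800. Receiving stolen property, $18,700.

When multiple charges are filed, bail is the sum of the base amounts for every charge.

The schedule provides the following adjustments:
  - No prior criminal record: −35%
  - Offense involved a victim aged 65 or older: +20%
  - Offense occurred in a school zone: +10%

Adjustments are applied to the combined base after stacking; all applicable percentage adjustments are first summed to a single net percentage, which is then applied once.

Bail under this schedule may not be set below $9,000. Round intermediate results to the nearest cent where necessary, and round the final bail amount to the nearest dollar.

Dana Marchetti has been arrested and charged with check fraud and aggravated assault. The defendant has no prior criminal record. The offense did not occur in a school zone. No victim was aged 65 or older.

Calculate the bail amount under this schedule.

Base amounts from the schedule: check fraud $25,500; aggravated assault $132,500.
Stacking rule: sum of all bases. $25,500 + $132,500 = $158,000.
No prior criminal record (−35%): $158,000 × 0.65 = $102,700.
$102,700 is at or above the $9,000 minimum.

$102,700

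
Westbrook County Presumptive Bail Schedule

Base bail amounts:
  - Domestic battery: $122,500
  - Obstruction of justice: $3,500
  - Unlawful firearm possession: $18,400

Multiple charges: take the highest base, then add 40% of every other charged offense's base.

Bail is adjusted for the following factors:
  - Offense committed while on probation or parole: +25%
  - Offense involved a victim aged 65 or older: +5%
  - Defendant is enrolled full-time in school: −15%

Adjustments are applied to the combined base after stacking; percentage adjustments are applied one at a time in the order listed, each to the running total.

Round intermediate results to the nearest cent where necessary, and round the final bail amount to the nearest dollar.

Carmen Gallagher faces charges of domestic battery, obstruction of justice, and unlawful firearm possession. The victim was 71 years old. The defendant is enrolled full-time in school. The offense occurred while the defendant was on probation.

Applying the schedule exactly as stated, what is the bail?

Base amounts from the schedule: domestic battery $122,500; obstruction of justice $3,500; unlawful firearm possession $18,400.
Stacking rule: highest base plus 40% of each additional charge. Highest is domestic battery at $122,500. Additional: $3,500 × 40% = $1,400; $18,400 × 40% = $7,360. Combined base = $122,500 + $8,760 = $131,260.
Offense committed while on probation or parole (+25%): $131,260 × 1.25 = $164,075.
Offense involved a victim aged 65 or older (+5%): $164,075 × 1.05 = $172,278.75.
Defendant is enrolled full-time in school (−15%): $172,278.75 × 0.85 = $146,436.94.
Rounded to the nearest dollar: $146,437.

$146,437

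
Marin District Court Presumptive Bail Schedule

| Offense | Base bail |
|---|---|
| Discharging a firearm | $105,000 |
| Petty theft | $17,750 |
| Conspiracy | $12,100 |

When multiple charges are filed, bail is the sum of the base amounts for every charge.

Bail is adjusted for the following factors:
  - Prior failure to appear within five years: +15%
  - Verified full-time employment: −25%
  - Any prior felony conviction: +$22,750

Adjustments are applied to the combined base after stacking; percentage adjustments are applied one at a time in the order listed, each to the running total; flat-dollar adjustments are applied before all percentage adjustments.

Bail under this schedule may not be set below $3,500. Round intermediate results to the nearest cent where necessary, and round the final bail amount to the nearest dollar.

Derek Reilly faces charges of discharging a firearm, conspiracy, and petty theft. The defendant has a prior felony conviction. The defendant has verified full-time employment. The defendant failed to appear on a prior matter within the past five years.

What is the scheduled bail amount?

$135,930

Base amounts from the schedule: discharging a firearm $105,000; conspiracy $12,100; petty theft $17,750.
Stacking rule: sum of all bases. $105,000 + $12,100 + $17,750 = $134,850.
Any prior felony conviction (+$22,750 flat): $134,850 + $22,750 = $157,600.
Prior failure to appear within five years (+15%): $157,600 × 1.15 = $181,240.
Verified full-time employment (−25%): $181,240 × 0.75 = $135,930.
$135,930 is at or above the $3,500 minimum.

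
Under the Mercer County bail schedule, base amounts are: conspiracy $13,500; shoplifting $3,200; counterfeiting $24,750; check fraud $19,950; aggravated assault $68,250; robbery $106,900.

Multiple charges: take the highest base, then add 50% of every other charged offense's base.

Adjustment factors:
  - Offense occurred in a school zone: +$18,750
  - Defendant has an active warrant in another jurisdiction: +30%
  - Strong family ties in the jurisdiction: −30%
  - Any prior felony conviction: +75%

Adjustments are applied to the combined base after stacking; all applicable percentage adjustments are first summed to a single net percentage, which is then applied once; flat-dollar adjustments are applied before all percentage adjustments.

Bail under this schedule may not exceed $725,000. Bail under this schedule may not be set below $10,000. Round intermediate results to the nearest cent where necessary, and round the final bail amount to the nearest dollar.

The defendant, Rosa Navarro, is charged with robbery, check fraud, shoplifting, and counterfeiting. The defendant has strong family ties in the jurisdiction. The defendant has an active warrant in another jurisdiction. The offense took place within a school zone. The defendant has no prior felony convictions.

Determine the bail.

Base amounts from the schedule: robbery $106,900; check fraud $19,950; shoplifting $3,200; counterfeiting $24,750.
Stacking rule: highest base plus 50% of each additional charge. Highest is robbery at $106,900. Additional: $19,950 × 50% = $9,975; $3,200 × 50% = $1,600; $24,750 × 50% = $12,375. Combined base = $106,900 + $23,950 = $130,850.
Offense occurred in a school zone (+$18,750 flat): $130,850 + $18,750 = $149,600.
Net percentage adjustment: +30% −30% = +0%. $149,600 × 1 = $149,600.
$149,600 is within the $725,000 maximum.
$149,600 is at or above the $10,000 minimum.

$149,600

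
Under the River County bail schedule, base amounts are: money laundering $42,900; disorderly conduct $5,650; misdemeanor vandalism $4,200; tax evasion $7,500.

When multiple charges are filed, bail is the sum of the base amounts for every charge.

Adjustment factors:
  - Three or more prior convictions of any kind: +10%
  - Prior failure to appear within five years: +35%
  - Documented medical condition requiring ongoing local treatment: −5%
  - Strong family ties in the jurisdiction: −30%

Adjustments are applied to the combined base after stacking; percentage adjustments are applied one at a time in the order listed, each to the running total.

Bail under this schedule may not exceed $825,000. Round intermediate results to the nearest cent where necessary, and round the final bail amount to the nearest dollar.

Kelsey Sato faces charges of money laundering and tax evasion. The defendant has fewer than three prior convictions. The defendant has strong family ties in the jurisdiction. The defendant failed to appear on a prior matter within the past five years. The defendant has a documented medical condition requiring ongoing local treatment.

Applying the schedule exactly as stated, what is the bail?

$45,247

Base amounts from the schedule: money laundering $42,900; tax evasion $7,500.
Stacking rule: sum of all bases. $42,900 + $7,500 = $50,400.
Prior failure to appear within five years (+35%): $50,400 × 1.35 = $68,040.
Documented medical condition requiring ongoing local treatment (−5%): $68,040 × 0.95 = $64,638.
Strong family ties in the jurisdiction (−30%): $64,638 × 0.7 = $45,246.60.
$45,246.60 is within the $825,000 maximum.
Rounded to the nearest dollar: $45,247.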